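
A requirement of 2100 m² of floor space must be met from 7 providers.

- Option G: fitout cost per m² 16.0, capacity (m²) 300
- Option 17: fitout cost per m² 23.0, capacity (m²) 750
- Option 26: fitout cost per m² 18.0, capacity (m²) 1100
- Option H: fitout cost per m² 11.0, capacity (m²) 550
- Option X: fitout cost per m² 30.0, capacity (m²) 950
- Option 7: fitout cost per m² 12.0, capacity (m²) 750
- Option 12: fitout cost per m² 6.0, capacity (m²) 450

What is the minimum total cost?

23450

Use providers in increasing cost order.
Option 12 at 6.0: take all 450 m² → 1650 still needed.
Option H at 11.0: take all 550 m² → 1100 still needed.
Option 7 (12.0): use full 750 → 350 m² to go.
Option G at 16.0: take all 300 m² → 50 still needed.
Take 50 from Option 26 at 18.0 to finish.
Option 17, Option X: unused.
Cost = 450×6.0 + 550×11.0 + 750×12.0 + 300×16.0 + 50×18.0 = 23450.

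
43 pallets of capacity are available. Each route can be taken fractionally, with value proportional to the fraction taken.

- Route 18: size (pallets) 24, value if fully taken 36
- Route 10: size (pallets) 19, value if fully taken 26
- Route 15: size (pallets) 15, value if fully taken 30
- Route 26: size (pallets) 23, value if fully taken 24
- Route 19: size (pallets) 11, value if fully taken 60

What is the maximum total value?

Sort by value density: Route 19 60/11≈5.45, Route 15 30/15≈2, Route 18 36/24≈1.5, Route 10 26/19≈1.37, Route 26 24/23≈1.04.
All 11 pallets of Route 19 fit (value 60) ; 32 remain.
Take all of Route 15 (15 pallets, value 30) ; 17 pallets left.
Fill the last 17 pallets with part of Route 18: 17/24 of it earns 25.5.
Total value = 115.5.

115.5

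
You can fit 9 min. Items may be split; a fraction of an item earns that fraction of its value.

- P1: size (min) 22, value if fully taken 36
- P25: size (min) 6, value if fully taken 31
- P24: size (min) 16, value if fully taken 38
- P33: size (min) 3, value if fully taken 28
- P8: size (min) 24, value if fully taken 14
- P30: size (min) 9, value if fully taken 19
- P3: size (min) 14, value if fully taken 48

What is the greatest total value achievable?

Rank by value-to-size ratio: P33 28/3≈9.33, P25 31/6≈5.17, P3 48/14≈3.43, P24 38/16≈2.38, P30 19/9≈2.11, P1 36/22≈1.64, P8 14/24≈0.583.
P33: take in full, 3 min for value 28 ; 6 left.
P25: take in full, 6 min for value 31 ; 0 left.
Total value = 59.

59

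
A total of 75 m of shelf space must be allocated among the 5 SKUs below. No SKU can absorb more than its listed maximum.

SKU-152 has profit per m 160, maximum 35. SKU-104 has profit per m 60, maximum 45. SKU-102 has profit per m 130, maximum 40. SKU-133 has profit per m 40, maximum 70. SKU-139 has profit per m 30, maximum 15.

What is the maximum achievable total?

Highest profit per m first: SKU-152 160 > SKU-102 130 > SKU-104 60 > SKU-133 40 > SKU-139 30.
SKU-152 takes 35 to reach its cap of 35 → 40 left.
SKU-102 takes 40 to reach its cap of 40 → 0 left.
Total = 160×35 + 130×40 = 10800.

10800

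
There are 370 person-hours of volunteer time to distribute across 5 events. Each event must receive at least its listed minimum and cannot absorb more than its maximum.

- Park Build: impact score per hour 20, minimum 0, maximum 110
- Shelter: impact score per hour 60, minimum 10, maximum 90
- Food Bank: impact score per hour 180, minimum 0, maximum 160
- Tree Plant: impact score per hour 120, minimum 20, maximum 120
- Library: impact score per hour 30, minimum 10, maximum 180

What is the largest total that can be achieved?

48300

Meeting every minimum uses 0+10+0+20+10 = 40 person-hours, leaving 330.
Order the events by impact score per hour: Food Bank 180 > Tree Plant 120 > Shelter 60 > Library 30 > Park Build 20.
Food Bank takes 160 more to reach its cap of 160 ; 170 left.
Give Tree Plant 100 more to hit its cap of 120 ; 70 left.
Only 70 left; Shelter takes them to reach 80.
Total = 60×80 + 180×160 + 120×120 + 30×10 = 48300.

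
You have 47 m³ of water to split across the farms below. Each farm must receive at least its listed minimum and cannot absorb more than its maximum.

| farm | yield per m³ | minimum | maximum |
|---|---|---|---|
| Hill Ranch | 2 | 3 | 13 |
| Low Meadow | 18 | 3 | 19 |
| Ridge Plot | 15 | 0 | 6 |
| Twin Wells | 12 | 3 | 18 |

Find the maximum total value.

656

Meeting every minimum uses 3+3+0+3 = 9 m³, leaving 38.
Order the farms by yield per m³: Low Meadow 18 > Ridge Plot 15 > Twin Wells 12 > Hill Ranch 2.
Low Meadow takes 16 more to reach its cap of 19 → 22 left.
Ridge Plot takes 6 more to reach its cap of 6 → 16 left.
Twin Wells: +15 to 18 (cap) → 1 left.
Hill Ranch: +1 (room for 10) → 4. Pool exhausted.
Total = 2×4 + 18×19 + 15×6 + 12×18 = 656.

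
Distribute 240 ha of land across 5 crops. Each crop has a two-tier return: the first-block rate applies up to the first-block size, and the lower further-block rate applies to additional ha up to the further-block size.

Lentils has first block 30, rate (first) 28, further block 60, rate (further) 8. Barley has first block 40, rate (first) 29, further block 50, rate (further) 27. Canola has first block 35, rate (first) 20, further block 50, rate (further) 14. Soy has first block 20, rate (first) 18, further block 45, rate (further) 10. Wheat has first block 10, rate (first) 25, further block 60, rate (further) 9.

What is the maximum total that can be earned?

Treat each block as its own option and order by rate: Barley/first 29 > Lentils/first 28 > Barley/second 27 > Wheat/first 25 > Canola/first 20 > Soy/first 18 > Canola/second 14 > Soy/second 10 > Wheat/second 9 > Lentils/second 8.
Barley/first (29): +40 — 200 left.
Lentils/first (28): +30 — 170 left.
Fill Barley second block (50 at 27) — 120 left.
Wheat/first (25): +10 — 110 left.
Fill Canola first block (35 at 20) — 75 left.
Soy/first (18): +20 — 55 left.
Canola second at 14: fill all 50 — 5 left.
Soy/second: +5 of 45 at 10; pool empty.
Total = 29×40 + 28×30 + 27×50 + 25×10 + 20×35 + 18×20 + 14×50 + 10×5 = 5410.

5410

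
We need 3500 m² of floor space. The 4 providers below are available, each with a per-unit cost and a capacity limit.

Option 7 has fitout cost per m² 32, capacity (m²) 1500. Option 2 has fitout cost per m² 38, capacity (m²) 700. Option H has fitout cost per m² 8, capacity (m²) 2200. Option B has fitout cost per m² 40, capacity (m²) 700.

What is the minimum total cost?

59200

Cheapest first:
Take 2200 from Option H at 8 ; need 1300 more.
Option 7 (32): take the remaining 1300 ; done.
Option 2, Option B: unused.
Cost = 2200×8 + 1300×32 = 59200.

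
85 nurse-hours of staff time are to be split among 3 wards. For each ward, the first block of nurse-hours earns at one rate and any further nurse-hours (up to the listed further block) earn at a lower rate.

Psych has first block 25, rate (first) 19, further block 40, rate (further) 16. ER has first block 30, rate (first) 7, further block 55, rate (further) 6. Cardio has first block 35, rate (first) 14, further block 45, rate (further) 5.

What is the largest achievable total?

1395

Order all 6 blocks by rate: Psych/T1 19 > Psych/T2 16 > Cardio/T1 14 > ER/T1 7 > ER/T2 6 > Cardio/T2 5.
Psych/T1 (19): +25 → 60 left.
Psych/T2 (16): +40 → 20 left.
Cardio/T1: +20 of 35 at 14; pool empty.
Total = 19×25 + 16×40 + 14×20 = 1395.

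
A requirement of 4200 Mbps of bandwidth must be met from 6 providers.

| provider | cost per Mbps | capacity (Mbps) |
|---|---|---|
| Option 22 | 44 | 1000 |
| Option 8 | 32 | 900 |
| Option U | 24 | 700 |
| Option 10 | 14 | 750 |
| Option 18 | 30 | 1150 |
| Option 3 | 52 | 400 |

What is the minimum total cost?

Cheapest first:
Take 750 from Option 10 at 14 — need 3450 more.
Option U at 24: take all 700 Mbps — 2750 still needed.
Option 18 at 30: take all 1150 Mbps — 1600 still needed.
Option 8 (32): use full 900 — 700 Mbps to go.
Take 700 from Option 22 at 44 to finish.
Option 3: unused.
Cost = 750×14 + 700×24 + 1150×30 + 900×32 + 700×44 = 121400.

121400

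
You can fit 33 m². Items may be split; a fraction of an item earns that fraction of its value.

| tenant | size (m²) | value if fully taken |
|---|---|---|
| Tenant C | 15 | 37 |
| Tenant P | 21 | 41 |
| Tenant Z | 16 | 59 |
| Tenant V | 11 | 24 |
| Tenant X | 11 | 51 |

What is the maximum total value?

Best value per unit of size first: Tenant X 51/11≈4.64, Tenant Z 59/16≈3.69, Tenant C 37/15≈2.47, Tenant V 24/11≈2.18, Tenant P 41/21≈1.95.
Take all of Tenant X (11 m², value 51) — 22 m² left.
All 16 m² of Tenant Z fit (value 59) — 6 remain.
Fill the last 6 m² with part of Tenant C: 6/15 of it earns 14.8.
Total value = 124.8.

124.8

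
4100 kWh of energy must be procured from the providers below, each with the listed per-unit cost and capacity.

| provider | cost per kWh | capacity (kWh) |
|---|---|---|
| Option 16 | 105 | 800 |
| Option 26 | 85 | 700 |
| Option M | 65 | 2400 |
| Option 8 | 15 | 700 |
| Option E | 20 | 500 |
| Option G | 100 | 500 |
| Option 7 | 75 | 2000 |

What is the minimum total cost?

214000

Cheapest first:
Option 8 (15): use full 700 ; 3400 kWh to go.
Option E (20): use full 500 ; 2900 kWh to go.
Option M at 65: take all 2400 kWh ; 500 still needed.
Take 500 from Option 7 at 75 to finish.
Option 26, Option G, Option 16: unused.
Cost = 700×15 + 500×20 + 2400×65 + 500×75 = 214000.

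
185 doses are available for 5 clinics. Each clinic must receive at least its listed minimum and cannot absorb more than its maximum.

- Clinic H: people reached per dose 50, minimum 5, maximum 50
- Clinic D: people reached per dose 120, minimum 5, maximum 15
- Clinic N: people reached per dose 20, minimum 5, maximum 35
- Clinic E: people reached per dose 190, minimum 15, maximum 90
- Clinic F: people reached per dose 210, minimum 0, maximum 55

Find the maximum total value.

31550

Meeting every minimum uses 5+5+5+15+0 = 30 doses, leaving 155.
Highest people reached per dose first: Clinic F 210 > Clinic E 190 > Clinic D 120 > Clinic H 50 > Clinic N 20.
Clinic F: +55 to 55 (cap) ; 100 left.
Give Clinic E 75 more to hit its cap of 90 ; 25 left.
Clinic D: +10 to 15 (cap) ; 15 left.
Clinic H: +15 (room for 45) → 20. Pool exhausted.
Total = 50×20 + 120×15 + 20×5 + 190×90 + 210×55 = 31550.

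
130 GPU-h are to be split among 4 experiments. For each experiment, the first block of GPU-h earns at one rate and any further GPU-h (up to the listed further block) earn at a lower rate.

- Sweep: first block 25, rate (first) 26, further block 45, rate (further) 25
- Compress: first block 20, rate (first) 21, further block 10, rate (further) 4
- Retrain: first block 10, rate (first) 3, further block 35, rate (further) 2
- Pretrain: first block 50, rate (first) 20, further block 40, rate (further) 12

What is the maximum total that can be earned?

2995

Order all 8 blocks by rate: Sweep/first 26 > Sweep/second 25 > Compress/first 21 > Pretrain/first 20 > Pretrain/second 12 > Compress/second 4 > Retrain/first 3 > Retrain/second 2.
Sweep first at 26: fill all 25 ; 105 left.
Sweep second at 25: fill all 45 ; 60 left.
Fill Compress first block (20 at 21) ; 40 left.
Pretrain first at 20: only 40 left, fill 40.
Total = 26×25 + 25×45 + 21×20 + 20×40 = 2995.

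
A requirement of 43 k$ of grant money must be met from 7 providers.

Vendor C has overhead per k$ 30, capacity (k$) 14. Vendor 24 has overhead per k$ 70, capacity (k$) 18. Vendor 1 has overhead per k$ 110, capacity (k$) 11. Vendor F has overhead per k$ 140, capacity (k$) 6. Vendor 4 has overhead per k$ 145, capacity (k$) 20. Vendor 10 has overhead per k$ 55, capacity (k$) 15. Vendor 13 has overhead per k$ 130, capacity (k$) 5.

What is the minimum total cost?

Use providers in increasing cost order.
Take 14 from Vendor C at 30 → need 29 more.
Vendor 10 (55): use full 15 → 14 k$ to go.
Take 14 from Vendor 24 at 70 to finish.
Vendor 1, Vendor 13, Vendor F, Vendor 4: unused.
Cost = 14×30 + 15×55 + 14×70 = 2225.

2225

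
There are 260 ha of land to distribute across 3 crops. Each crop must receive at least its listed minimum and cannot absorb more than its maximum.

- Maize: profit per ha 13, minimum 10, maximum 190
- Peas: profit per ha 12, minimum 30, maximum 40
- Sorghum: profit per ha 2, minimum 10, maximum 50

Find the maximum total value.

3010

Meeting every minimum uses 10+30+10 = 50 ha, leaving 210.
Rank by profit per ha: Maize 13 > Peas 12 > Sorghum 2.
Maize: +180 to 190 (cap) — 30 left.
Peas: +10 to 40 (cap) — 20 left.
Sorghum: +20 (room for 40) → 30. Pool exhausted.
Total = 13×190 + 12×40 + 2×30 = 3010.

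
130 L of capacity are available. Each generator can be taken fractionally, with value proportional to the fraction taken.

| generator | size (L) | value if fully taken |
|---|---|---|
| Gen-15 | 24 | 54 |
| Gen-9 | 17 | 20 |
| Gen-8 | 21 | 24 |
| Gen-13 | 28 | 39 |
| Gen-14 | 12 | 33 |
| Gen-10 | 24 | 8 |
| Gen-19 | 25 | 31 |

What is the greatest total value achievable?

202

Best value per unit of size first: Gen-14 33/12≈2.75, Gen-15 54/24≈2.25, Gen-13 39/28≈1.39, Gen-19 31/25≈1.24, Gen-9 20/17≈1.18, Gen-8 24/21≈1.14, Gen-10 8/24≈0.333.
Gen-14: take in full, 12 L for value 33 — 118 left.
All 24 L of Gen-15 fit (value 54) — 94 remain.
Gen-13: take in full, 28 L for value 39 — 66 left.
Gen-19: take in full, 25 L for value 31 — 41 left.
Take all of Gen-9 (17 L, value 20) — 24 L left.
Take all of Gen-8 (21 L, value 24) — 3 L left.
Fill the last 3 L with part of Gen-10: 3/24 of it earns 1.
Total value = 202.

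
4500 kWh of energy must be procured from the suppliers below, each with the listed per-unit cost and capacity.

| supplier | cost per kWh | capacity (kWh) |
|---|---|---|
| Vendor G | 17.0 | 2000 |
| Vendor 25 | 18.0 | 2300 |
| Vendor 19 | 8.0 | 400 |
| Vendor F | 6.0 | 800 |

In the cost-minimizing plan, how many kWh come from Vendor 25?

Use suppliers in increasing cost order.
Vendor F (6.0): use full 800 — 3700 kWh to go.
Vendor 19 at 8.0: take all 400 kWh — 3300 still needed.
Vendor G at 17.0: take all 2000 kWh — 1300 still needed.
Vendor 25 (18.0): take the remaining 1300 — done.

1300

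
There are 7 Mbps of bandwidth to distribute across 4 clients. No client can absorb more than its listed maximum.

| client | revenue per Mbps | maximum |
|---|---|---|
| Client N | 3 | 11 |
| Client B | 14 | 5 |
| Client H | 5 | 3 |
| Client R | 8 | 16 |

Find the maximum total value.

86

Order the clients by revenue per Mbps: Client B 14 > Client R 8 > Client H 5 > Client N 3.
Client B: +5 to 5 (cap) ; 2 left.
Only 2 left; Client R takes them to reach 2.
Total = 14×5 + 8×2 = 86.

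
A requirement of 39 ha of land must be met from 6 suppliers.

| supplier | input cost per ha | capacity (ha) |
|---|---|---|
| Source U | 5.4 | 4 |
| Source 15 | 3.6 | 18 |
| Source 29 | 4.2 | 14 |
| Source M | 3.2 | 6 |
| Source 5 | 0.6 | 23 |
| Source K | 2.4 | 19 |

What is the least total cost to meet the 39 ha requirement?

52.2

Fill from the cheapest supplier first.
Source 5 (0.6): use full 23 — 16 ha to go.
Take 16 from Source K at 2.4 to finish.
Source M, Source 15, Source 29, Source U: unused.
Cost = 23×0.6 + 16×2.4 = 52.2.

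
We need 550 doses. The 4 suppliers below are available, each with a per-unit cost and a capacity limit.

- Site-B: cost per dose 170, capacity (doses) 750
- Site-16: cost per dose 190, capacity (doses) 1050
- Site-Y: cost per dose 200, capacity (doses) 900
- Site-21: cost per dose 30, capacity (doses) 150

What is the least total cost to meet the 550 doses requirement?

72500

Fill from the cheapest supplier first.
Take 150 from Site-21 at 30 — need 400 more.
Take 400 from Site-B at 170 to finish.
Site-16, Site-Y: unused.
Cost = 150×30 + 400×170 = 72500.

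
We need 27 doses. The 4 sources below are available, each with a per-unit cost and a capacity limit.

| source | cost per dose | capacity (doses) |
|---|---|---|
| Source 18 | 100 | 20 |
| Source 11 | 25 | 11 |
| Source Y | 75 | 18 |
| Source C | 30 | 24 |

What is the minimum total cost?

755

Fill from the cheapest source first.
Source 11 at 25: take all 11 doses ; 16 still needed.
Take 16 from Source C at 30 to finish.
Source Y, Source 18: unused.
Cost = 11×25 + 16×30 = 755.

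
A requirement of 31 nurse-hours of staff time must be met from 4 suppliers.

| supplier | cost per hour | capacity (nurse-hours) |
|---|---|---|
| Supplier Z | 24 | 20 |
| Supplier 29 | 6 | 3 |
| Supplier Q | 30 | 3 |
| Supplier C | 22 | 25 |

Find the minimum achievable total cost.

640

Use suppliers in increasing cost order.
Supplier 29 at 6: take all 3 nurse-hours — 28 still needed.
Supplier C at 22: take all 25 nurse-hours — 3 still needed.
Take 3 from Supplier Z at 24 to finish.
Supplier Q: unused.
Cost = 3×6 + 25×22 + 3×24 = 640.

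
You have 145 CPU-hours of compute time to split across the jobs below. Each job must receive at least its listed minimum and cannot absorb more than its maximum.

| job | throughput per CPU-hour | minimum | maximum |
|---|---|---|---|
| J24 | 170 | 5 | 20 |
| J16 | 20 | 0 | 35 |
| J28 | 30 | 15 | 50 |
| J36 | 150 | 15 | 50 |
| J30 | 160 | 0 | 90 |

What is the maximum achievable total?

21250

Meeting every minimum uses 5+0+15+15+0 = 35 CPU-hours, leaving 110.
Order the jobs by throughput per CPU-hour: J24 170 > J30 160 > J36 150 > J28 30 > J16 20.
Give J24 15 more to hit its cap of 20 ; 95 left.
J30 takes 90 more to reach its cap of 90 ; 5 left.
J36 has room for 35 more but only 5 remain, so it gets 20.
Total = 170×20 + 30×15 + 150×20 + 160×90 = 21250.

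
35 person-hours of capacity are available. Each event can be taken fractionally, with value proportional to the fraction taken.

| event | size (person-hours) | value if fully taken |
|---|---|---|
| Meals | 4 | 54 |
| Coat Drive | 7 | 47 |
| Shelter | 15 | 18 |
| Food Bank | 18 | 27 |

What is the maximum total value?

135.2

Rank by value-to-size ratio: Meals 54/4≈13.5, Coat Drive 47/7≈6.71, Food Bank 27/18≈1.5, Shelter 18/15≈1.2.
Take all of Meals (4 person-hours, value 54) → 31 person-hours left.
Take all of Coat Drive (7 person-hours, value 47) → 24 person-hours left.
All 18 person-hours of Food Bank fit (value 27) → 6 remain.
6 person-hours left: a 6/15 share of Shelter gives 18×6/15 = 7.2.
Total value = 135.2.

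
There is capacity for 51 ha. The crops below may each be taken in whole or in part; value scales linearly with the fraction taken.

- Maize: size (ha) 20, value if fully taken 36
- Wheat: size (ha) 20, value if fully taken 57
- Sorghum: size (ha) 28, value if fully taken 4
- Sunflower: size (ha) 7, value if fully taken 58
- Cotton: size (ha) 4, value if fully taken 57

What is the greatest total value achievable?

208

Rank by value-to-size ratio: Cotton 57/4≈14.2, Sunflower 58/7≈8.29, Wheat 57/20≈2.85, Maize 36/20≈1.8, Sorghum 4/28≈0.143.
All 4 ha of Cotton fit (value 57) → 47 remain.
All 7 ha of Sunflower fit (value 58) → 40 remain.
All 20 ha of Wheat fit (value 57) → 20 remain.
All 20 ha of Maize fit (value 36) → 0 remain.
Total value = 208.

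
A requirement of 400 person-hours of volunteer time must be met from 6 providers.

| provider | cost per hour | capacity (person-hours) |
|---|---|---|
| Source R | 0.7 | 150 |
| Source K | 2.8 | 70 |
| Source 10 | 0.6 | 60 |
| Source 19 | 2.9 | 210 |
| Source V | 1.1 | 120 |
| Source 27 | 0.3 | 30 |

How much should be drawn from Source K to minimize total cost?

40

Fill from the cheapest provider first.
Source 27 at 0.3: take all 30 person-hours — 370 still needed.
Source 10 (0.6): use full 60 — 310 person-hours to go.
Source R (0.7): use full 150 — 160 person-hours to go.
Source V at 1.1: take all 120 person-hours — 40 still needed.
Take 40 from Source K at 2.8 to finish.
Source 19: unused.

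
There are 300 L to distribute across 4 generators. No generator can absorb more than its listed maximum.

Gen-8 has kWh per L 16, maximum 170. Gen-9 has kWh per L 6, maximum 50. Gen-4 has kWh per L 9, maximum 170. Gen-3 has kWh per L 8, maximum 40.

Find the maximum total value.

3890

Rank by kWh per L: Gen-8 16 > Gen-4 9 > Gen-3 8 > Gen-9 6.
Gen-8 takes 170 to reach its cap of 170 ; 130 left.
Only 130 left; Gen-4 takes them to reach 130.
Total = 16×170 + 9×130 = 3890.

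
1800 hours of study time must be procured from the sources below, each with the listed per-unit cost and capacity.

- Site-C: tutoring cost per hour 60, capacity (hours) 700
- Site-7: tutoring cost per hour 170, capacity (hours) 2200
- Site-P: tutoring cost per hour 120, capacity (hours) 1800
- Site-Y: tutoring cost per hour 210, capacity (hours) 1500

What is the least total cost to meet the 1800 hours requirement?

174000

Use sources in increasing cost order.
Site-C at 60: take all 700 hours ; 1100 still needed.
Site-P at 120: take 1100 of its 1800 ; requirement met.
Site-7, Site-Y: unused.
Cost = 700×60 + 1100×120 = 174000.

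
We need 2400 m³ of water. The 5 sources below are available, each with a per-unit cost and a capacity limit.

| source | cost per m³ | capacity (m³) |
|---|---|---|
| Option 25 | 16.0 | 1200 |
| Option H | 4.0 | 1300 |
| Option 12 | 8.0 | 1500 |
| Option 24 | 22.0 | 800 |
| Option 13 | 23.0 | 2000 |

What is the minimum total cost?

Use sources in increasing cost order.
Option H at 4.0: take all 1300 m³ — 1100 still needed.
Option 12 (8.0): take the remaining 1100 — done.
Option 25, Option 24, Option 13: unused.
Cost = 1300×4.0 + 1100×8.0 = 14000.

14000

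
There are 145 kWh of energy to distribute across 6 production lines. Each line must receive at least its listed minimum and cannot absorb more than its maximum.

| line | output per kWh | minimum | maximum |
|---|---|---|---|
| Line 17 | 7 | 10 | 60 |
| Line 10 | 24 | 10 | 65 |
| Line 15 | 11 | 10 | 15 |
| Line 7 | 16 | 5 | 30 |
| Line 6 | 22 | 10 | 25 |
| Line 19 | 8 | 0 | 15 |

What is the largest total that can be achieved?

2825

Meeting every minimum uses 10+10+10+5+10+0 = 45 kWh, leaving 100.
Order the production lines by output per kWh: Line 10 24 > Line 6 22 > Line 7 16 > Line 15 11 > Line 19 8 > Line 17 7.
Line 10: +55 to 65 (cap) — 45 left.
Give Line 6 15 more to hit its cap of 25 — 30 left.
Give Line 7 25 more to hit its cap of 30 — 5 left.
Give Line 15 5 more to hit its cap of 15 — 0 left.
Total = 7×10 + 24×65 + 11×15 + 16×30 + 22×25 = 2825.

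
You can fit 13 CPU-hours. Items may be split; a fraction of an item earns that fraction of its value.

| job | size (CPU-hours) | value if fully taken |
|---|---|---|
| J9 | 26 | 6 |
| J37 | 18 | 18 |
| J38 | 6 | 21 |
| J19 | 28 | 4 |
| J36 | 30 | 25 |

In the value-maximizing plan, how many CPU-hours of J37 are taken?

Best value per unit of size first: J38 21/6≈3.5, J37 18/18≈1, J36 25/30≈0.833, J9 6/26≈0.231, J19 4/28≈0.143.
All 6 CPU-hours of J38 fit (value 21) ; 7 remain.
Only 7 CPU-hours remain; take 7/18 of J37 for value 18×7/18 = 7.

7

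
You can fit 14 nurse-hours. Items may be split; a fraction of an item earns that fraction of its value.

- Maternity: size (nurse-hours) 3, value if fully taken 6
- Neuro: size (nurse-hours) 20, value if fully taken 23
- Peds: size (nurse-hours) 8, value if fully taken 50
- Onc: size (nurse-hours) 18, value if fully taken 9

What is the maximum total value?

59.45

Rank by value-to-size ratio: Peds 50/8≈6.25, Maternity 6/3≈2, Neuro 23/20≈1.15, Onc 9/18≈0.5.
Take all of Peds (8 nurse-hours, value 50) — 6 nurse-hours left.
All 3 nurse-hours of Maternity fit (value 6) — 3 remain.
Fill the last 3 nurse-hours with part of Neuro: 3/20 of it earns 3.45.
Total value = 59.45.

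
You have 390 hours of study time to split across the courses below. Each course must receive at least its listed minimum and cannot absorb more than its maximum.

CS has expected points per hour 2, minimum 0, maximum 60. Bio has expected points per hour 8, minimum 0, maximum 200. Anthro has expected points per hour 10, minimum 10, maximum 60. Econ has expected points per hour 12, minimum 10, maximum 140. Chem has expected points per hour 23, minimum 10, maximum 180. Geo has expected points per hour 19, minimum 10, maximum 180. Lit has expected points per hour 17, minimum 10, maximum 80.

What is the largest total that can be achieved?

Meeting every minimum uses 0+0+10+10+10+10+10 = 50 hours, leaving 340.
Rank by expected points per hour: Chem 23 > Geo 19 > Lit 17 > Econ 12 > Anthro 10 > Bio 8 > CS 2.
Give Chem 170 more to hit its cap of 180 — 170 left.
Geo takes 170 more to reach its cap of 180 — 0 left.
Total = 10×10 + 12×10 + 23×180 + 19×180 + 17×10 = 7950.

7950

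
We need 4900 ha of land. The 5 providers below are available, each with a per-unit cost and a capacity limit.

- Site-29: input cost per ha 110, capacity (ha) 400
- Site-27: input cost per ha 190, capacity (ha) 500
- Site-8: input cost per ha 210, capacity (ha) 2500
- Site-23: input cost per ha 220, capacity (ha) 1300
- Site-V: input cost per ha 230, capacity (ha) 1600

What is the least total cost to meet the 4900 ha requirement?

996000

Cheapest first:
Take 400 from Site-29 at 110 → need 4500 more.
Site-27 (190): use full 500 → 4000 ha to go.
Site-8 (210): use full 2500 → 1500 ha to go.
Take 1300 from Site-23 at 220 → need 200 more.
Site-V at 230: take 200 of its 1600 → requirement met.
Cost = 400×110 + 500×190 + 2500×210 + 1300×220 + 200×230 = 996000.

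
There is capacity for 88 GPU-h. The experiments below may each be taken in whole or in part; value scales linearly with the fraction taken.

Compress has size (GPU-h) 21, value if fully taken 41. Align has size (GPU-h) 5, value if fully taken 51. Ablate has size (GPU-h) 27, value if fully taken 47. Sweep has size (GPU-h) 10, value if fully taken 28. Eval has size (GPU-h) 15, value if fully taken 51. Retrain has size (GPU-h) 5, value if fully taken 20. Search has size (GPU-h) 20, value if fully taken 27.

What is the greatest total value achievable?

244.75

Rank by value-to-size ratio: Align 51/5≈10.2, Retrain 20/5≈4, Eval 51/15≈3.4, Sweep 28/10≈2.8, Compress 41/21≈1.95, Ablate 47/27≈1.74, Search 27/20≈1.35.
Take all of Align (5 GPU-h, value 51) ; 83 GPU-h left.
Retrain: take in full, 5 GPU-h for value 20 ; 78 left.
Eval: take in full, 15 GPU-h for value 51 ; 63 left.
All 10 GPU-h of Sweep fit (value 28) ; 53 remain.
Compress: take in full, 21 GPU-h for value 41 ; 32 left.
Take all of Ablate (27 GPU-h, value 47) ; 5 GPU-h left.
5 GPU-h left: a 5/20 share of Search gives 27×5/20 = 6.75.
Total value = 244.75.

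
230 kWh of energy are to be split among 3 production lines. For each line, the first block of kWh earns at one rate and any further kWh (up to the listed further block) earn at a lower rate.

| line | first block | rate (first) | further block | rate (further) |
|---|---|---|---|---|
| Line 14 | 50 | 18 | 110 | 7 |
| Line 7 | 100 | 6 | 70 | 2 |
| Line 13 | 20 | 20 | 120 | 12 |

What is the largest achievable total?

3020

Order all 6 blocks by rate: Line 13/tier1 20 > Line 14/tier1 18 > Line 13/tier2 12 > Line 14/tier2 7 > Line 7/tier1 6 > Line 7/tier2 2.
Fill Line 13 tier1 block (20 at 20) → 210 left.
Line 14 tier1 at 18: fill all 50 → 160 left.
Fill Line 13 tier2 block (120 at 12) → 40 left.
Line 14 tier2 at 7: only 40 left, fill 40.
Total = 20×20 + 18×50 + 12×120 + 7×40 = 3020.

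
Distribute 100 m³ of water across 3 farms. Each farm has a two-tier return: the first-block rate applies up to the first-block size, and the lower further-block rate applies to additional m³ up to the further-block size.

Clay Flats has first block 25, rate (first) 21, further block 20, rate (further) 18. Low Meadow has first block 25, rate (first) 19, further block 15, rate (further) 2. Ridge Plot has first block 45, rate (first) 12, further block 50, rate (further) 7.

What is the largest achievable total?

1720

Order all 6 blocks by rate: Clay Flats/first 21 > Low Meadow/first 19 > Clay Flats/second 18 > Ridge Plot/first 12 > Ridge Plot/second 7 > Low Meadow/second 2.
Fill Clay Flats first block (25 at 21) ; 75 left.
Fill Low Meadow first block (25 at 19) ; 50 left.
Clay Flats/second (18): +20 ; 30 left.
Ridge Plot first at 12: only 30 left, fill 30.
Total = 21×25 + 19×25 + 18×20 + 12×30 = 1720.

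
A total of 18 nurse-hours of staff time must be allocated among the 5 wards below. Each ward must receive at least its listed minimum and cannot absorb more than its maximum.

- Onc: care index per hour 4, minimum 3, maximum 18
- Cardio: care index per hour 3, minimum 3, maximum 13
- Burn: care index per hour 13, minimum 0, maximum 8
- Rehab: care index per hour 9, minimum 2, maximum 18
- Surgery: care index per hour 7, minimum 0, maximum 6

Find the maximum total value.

Meeting every minimum uses 3+3+0+2+0 = 8 nurse-hours, leaving 10.
Order the wards by care index per hour: Burn 13 > Rehab 9 > Surgery 7 > Onc 4 > Cardio 3.
Give Burn 8 more to hit its cap of 8 ; 2 left.
Only 2 left; Rehab takes them to reach 4.
Total = 4×3 + 3×3 + 13×8 + 9×4 = 161.

161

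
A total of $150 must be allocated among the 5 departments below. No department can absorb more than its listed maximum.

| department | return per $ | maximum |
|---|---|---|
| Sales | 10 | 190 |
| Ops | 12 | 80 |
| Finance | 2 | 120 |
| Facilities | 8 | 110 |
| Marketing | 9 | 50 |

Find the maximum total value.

Highest return per $ first: Ops 12 > Sales 10 > Marketing 9 > Facilities 8 > Finance 2.
Ops takes 80 to reach its cap of 80 — 70 left.
Sales: +70 (room for 190) → 70. Pool exhausted.
Total = 10×70 + 12×80 = 1660.

1660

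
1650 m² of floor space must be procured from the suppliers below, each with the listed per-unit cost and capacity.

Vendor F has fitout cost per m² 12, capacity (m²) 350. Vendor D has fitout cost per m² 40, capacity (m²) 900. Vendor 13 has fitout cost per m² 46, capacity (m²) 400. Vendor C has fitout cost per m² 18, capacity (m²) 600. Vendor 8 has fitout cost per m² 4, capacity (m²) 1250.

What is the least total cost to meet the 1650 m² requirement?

Cheapest first:
Vendor 8 (4): use full 1250 → 400 m² to go.
Vendor F (12): use full 350 → 50 m² to go.
Vendor C (18): take the remaining 50 → done.
Vendor D, Vendor 13: unused.
Cost = 1250×4 + 350×12 + 50×18 = 10100.

10100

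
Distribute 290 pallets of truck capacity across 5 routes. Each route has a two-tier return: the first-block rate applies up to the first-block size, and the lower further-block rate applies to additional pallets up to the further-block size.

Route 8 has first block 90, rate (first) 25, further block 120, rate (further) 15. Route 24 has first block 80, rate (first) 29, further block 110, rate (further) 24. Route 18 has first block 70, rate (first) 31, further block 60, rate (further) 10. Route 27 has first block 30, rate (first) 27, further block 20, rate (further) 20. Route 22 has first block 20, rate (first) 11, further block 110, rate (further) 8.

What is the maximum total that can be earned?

Treat each block as its own option and order by rate: Route 18/tier1 31 > Route 24/tier1 29 > Route 27/tier1 27 > Route 8/tier1 25 > Route 24/tier2 24 > Route 27/tier2 20 > Route 8/tier2 15 > Route 22/tier1 11 > Route 18/tier2 10 > Route 22/tier2 8.
Route 18 tier1 at 31: fill all 70 ; 220 left.
Fill Route 24 tier1 block (80 at 29) ; 140 left.
Route 27 tier1 at 27: fill all 30 ; 110 left.
Route 8 tier1 at 25: fill all 90 ; 20 left.
Route 24/tier2: +20 of 110 at 24; pool empty.
Total = 31×70 + 29×80 + 27×30 + 25×90 + 24×20 = 8030.

8030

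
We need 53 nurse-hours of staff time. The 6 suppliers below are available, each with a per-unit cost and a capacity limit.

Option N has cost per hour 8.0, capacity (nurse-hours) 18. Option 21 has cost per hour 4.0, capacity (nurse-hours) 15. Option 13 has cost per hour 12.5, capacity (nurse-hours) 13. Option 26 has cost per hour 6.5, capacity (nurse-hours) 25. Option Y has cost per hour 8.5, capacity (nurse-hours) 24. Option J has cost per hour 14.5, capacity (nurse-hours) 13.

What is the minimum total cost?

326.5

Fill from the cheapest supplier first.
Take 15 from Option 21 at 4.0 → need 38 more.
Option 26 at 6.5: take all 25 nurse-hours → 13 still needed.
Option N at 8.0: take 13 of its 18 → requirement met.
Option Y, Option 13, Option J: unused.
Cost = 15×4.0 + 25×6.5 + 13×8.0 = 326.5.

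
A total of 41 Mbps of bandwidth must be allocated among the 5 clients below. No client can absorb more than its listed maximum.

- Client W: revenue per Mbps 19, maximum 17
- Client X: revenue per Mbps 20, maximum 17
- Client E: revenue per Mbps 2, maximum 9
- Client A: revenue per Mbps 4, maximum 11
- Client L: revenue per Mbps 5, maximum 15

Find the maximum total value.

Rank by revenue per Mbps: Client X 20 > Client W 19 > Client L 5 > Client A 4 > Client E 2.
Client X takes 17 to reach its cap of 17 → 24 left.
Client W takes 17 to reach its cap of 17 → 7 left.
Client L has room for 15 but only 7 remain, so it gets 7.
Total = 19×17 + 20×17 + 5×7 = 698.

698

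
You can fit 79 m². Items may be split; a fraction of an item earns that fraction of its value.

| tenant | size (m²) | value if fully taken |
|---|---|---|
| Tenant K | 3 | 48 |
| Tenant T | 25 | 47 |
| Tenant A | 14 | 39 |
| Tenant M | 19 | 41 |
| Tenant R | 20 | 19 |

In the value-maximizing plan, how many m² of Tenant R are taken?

18

Best value per unit of size first: Tenant K 48/3≈16, Tenant A 39/14≈2.79, Tenant M 41/19≈2.16, Tenant T 47/25≈1.88, Tenant R 19/20≈0.95.
Tenant K: take in full, 3 m² for value 48 ; 76 left.
Tenant A: take in full, 14 m² for value 39 ; 62 left.
All 19 m² of Tenant M fit (value 41) ; 43 remain.
All 25 m² of Tenant T fit (value 47) ; 18 remain.
18 m² left: a 18/20 share of Tenant R gives 19×18/20 = 17.1.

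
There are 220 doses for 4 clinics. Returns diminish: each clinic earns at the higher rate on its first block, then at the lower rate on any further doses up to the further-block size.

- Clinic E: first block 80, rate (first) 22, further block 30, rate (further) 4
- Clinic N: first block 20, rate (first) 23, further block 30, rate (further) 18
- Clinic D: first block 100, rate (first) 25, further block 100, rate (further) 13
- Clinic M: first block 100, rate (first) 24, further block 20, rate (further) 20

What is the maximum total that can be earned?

Rank every tier by rate: Clinic D/first 25 > Clinic M/first 24 > Clinic N/first 23 > Clinic E/first 22 > Clinic M/second 20 > Clinic N/second 18 > Clinic D/second 13 > Clinic E/second 4.
Clinic D/first (25): +100 — 120 left.
Clinic M/first (24): +100 — 20 left.
Fill Clinic N first block (20 at 23) — 0 left.
Total = 25×100 + 24×100 + 23×20 = 5360.

5360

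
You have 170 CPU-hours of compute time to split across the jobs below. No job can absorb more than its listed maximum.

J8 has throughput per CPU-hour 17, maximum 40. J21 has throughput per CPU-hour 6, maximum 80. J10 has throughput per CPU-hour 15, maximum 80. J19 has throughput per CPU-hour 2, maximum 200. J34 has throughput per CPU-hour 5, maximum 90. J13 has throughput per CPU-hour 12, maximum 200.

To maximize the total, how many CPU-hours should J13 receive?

50

Highest throughput per CPU-hour first: J8 17 > J10 15 > J13 12 > J21 6 > J34 5 > J19 2.
J8: +40 to 40 (cap) — 130 left.
J10 takes 80 to reach its cap of 80 — 50 left.
Only 50 left; J13 takes them to reach 50.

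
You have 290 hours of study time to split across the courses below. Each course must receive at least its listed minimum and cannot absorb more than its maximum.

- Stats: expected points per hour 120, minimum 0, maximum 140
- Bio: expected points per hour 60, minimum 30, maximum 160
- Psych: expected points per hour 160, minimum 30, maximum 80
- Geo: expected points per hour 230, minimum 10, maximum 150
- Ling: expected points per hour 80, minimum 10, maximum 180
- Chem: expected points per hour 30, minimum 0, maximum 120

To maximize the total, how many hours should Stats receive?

20

Meeting every minimum uses 0+30+30+10+10+0 = 80 hours, leaving 210.
Order the courses by expected points per hour: Geo 230 > Psych 160 > Stats 120 > Ling 80 > Bio 60 > Chem 30.
Geo takes 140 more to reach its cap of 150 ; 70 left.
Give Psych 50 more to hit its cap of 80 ; 20 left.
Only 20 left; Stats takes them to reach 20.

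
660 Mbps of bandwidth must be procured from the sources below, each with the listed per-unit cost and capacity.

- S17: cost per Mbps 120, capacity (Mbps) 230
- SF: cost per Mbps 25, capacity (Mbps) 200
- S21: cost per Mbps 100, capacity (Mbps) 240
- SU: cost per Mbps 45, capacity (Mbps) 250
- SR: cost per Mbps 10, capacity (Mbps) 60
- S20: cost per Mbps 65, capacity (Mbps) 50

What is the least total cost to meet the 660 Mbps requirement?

Cheapest first:
Take 60 from SR at 10 → need 600 more.
SF (25): use full 200 → 400 Mbps to go.
SU at 45: take all 250 Mbps → 150 still needed.
S20 (65): use full 50 → 100 Mbps to go.
S21 (100): take the remaining 100 → done.
S17: unused.
Cost = 60×10 + 200×25 + 250×45 + 50×65 + 100×100 = 30100.

30100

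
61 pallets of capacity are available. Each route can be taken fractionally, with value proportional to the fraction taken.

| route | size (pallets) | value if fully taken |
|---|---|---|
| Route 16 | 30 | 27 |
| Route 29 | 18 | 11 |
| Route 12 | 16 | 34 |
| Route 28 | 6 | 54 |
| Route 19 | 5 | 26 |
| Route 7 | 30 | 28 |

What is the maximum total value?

Sort by value density: Route 28 54/6≈9, Route 19 26/5≈5.2, Route 12 34/16≈2.12, Route 7 28/30≈0.933, Route 16 27/30≈0.9, Route 29 11/18≈0.611.
Take all of Route 28 (6 pallets, value 54) → 55 pallets left.
All 5 pallets of Route 19 fit (value 26) → 50 remain.
All 16 pallets of Route 12 fit (value 34) → 34 remain.
Take all of Route 7 (30 pallets, value 28) → 4 pallets left.
4 pallets left: a 4/30 share of Route 16 gives 27×4/30 = 3.6.
Total value = 145.6.

145.6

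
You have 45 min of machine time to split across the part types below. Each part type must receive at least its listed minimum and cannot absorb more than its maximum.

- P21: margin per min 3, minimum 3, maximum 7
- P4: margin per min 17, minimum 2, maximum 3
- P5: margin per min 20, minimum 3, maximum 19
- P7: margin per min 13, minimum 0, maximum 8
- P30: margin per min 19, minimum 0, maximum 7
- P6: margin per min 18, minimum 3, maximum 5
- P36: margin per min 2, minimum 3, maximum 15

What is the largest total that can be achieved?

734

Meeting every minimum uses 3+2+3+0+0+3+3 = 14 min, leaving 31.
Order the part types by margin per min: P5 20 > P30 19 > P6 18 > P4 17 > P7 13 > P21 3 > P36 2.
P5 takes 16 more to reach its cap of 19 ; 15 left.
P30: +7 to 7 (cap) ; 8 left.
P6: +2 to 5 (cap) ; 6 left.
Give P4 1 more to hit its cap of 3 ; 5 left.
P7: +5 (room for 8) → 5. Pool exhausted.
Total = 3×3 + 17×3 + 20×19 + 13×5 + 19×7 + 18×5 + 2×3 = 734.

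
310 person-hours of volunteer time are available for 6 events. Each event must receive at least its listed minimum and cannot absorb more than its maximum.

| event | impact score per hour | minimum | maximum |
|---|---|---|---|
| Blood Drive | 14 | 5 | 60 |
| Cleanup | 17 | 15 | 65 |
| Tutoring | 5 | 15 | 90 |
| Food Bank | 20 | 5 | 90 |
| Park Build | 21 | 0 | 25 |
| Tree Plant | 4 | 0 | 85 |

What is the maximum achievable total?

4620

Meeting every minimum uses 5+15+15+5+0+0 = 40 person-hours, leaving 270.
Highest impact score per hour first: Park Build 21 > Food Bank 20 > Cleanup 17 > Blood Drive 14 > Tutoring 5 > Tree Plant 4.
Park Build takes 25 more to reach its cap of 25 ; 245 left.
Food Bank: +85 to 90 (cap) ; 160 left.
Cleanup: +50 to 65 (cap) ; 110 left.
Blood Drive: +55 to 60 (cap) ; 55 left.
Only 55 left; Tutoring takes them to reach 70.
Total = 14×60 + 17×65 + 5×70 + 20×90 + 21×25 = 4620.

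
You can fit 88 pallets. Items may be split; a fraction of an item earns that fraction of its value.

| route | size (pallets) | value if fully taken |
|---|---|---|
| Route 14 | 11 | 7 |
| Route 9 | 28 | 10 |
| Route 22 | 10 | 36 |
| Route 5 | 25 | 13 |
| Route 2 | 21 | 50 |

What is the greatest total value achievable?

113.5

Sort by value density: Route 22 36/10≈3.6, Route 2 50/21≈2.38, Route 14 7/11≈0.636, Route 5 13/25≈0.52, Route 9 10/28≈0.357.
Route 22: take in full, 10 pallets for value 36 → 78 left.
Route 2: take in full, 21 pallets for value 50 → 57 left.
Take all of Route 14 (11 pallets, value 7) → 46 pallets left.
All 25 pallets of Route 5 fit (value 13) → 21 remain.
Only 21 pallets remain; take 21/28 of Route 9 for value 10×21/28 = 7.5.
Total value = 113.5.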